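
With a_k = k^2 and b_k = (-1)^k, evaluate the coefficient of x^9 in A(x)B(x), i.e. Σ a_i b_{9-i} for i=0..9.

This is [x^9] in the product of the two ordinary generating functions.
Σ = 0·(-1) + 1·1 + 4·(-1) + 9·1 + 16·(-1) + 25·1 + 36·(-1) + 49·1 + 64·(-1) + 81·1 = 45.

45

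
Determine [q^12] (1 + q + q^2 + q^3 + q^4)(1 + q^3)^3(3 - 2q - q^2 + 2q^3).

(1 + q + q^2 + q^3 + q^4) has coefficients 1,1,1,1,1 for degrees 0…4.
(1 + q^3)^3 has coefficients 1,0,0,3,0,0,3,0,0,1,0,0,0 for degrees 0…12.
Finally multiplying by (3 - 2q - q^2 + 2q^3), the product of all factors after the first has coefficients 3,-2,-1,11,-6,-3,15,-6,-3,9,-2,-1,2 for degrees 0…12.
[q^12] = 1·2 + 1·(-1) + 1·(-2) + 1·9 + 1·(-3) = 5.

5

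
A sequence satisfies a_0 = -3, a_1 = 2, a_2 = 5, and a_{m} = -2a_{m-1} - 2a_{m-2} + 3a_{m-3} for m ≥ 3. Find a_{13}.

898

The ordinary generating function has denominator 1 + 2x + 2x^2 - 3x^3.
Iterating the recurrence: a_0,…,a_{13} = -3, 2, 5, -23, 42, -23, -107, 386, -627, 161, 2090, -6383, 9069, 898.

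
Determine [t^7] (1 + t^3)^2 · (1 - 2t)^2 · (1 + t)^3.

15

(1 + t^3)^2 has coefficients 1,0,0,2,0,0,1 for degrees 0…6.
(1 - 2t)^2 has coefficients 1,-4,4,0,0,0,0,0 for degrees 0…7.
Finally multiplying by (1 + t)^3, the product of all factors after the first has coefficients 1,-1,-5,1,8,4,0,0 for degrees 0…7.
[t^7] = 1·0 + 2·8 + 1·(-1) = 15.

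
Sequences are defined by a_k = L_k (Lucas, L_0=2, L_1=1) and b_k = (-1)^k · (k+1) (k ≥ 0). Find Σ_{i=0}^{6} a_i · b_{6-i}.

The convolution is the t^6 coefficient of A(t)B(t).
Σ = 2·7 + 1·(-6) + 3·5 + 4·(-4) + 7·3 + 11·(-2) + 18·1 = 24.

24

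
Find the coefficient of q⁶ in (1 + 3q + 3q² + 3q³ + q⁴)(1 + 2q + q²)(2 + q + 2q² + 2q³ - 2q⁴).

31

(1 + 3q + 3q² + 3q³ + q⁴) has coefficients 1,3,3,3,1 for degrees 0…4.
(1 + 2q + q²) has coefficients 1,2,1,0,0,0,0 for degrees 0…6.
Finally multiplying by (2 + q + 2q² + 2q³ - 2q⁴), the product of all factors after the first has coefficients 2,5,6,7,4,-2,-2 for degrees 0…6.
[q⁶] = 1·(-2) + 3·(-2) + 3·4 + 3·7 + 1·6 = 31.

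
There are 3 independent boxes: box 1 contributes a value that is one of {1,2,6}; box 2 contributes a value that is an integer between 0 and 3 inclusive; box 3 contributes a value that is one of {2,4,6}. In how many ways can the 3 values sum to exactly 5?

The generating function for the choices is (y + y^2 + y^6)·(1 + y + y^2 + y^3)·(y^2 + y^4 + y^6); the count is [y^5].
(y + y^2 + y^6) has coefficients 0,1,1,0,0,0 for degrees 0…5.
(1 + y + y^2 + y^3) has coefficients 1,1,1,1,0,0 for degrees 0…5.
Finally multiplying by (y^2 + y^4 + y^6), the product of all factors after the first has coefficients 0,0,1,1,2,2 for degrees 0…5.
[y^5] = 1·2 + 1·1 = 3.

3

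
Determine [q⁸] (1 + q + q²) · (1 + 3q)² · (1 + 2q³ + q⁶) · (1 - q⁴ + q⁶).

(1 + q + q²) has coefficients 1,1,1 for degrees 0…2.
(1 + 3q)² has coefficients 1,6,9,0,0,0,0,0,0 for degrees 0…8.
Multiplying by (1 + 2q³ + q⁶) gives running coefficients 1,6,9,2,12,18,1,6,9 for degrees 0…8.
Finally multiplying by (1 - q⁴ + q⁶), the product of all factors after the first has coefficients 1,6,9,2,11,12,-7,10,6 for degrees 0…8.
[q⁸] = 1·6 + 1·10 + 1·(-7) = 9.

9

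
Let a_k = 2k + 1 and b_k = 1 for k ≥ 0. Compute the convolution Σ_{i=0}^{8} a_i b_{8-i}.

81

Write out a_i and b_{8-i} for i = 0,…,8 and sum the products.
Σ = 1·1 + 3·1 + 5·1 + 7·1 + 9·1 + 11·1 + 13·1 + 15·1 + 17·1 = 81.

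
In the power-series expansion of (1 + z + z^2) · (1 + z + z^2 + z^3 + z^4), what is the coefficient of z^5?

2

(1 + z + z^2) has coefficients 1,1,1 for degrees 0…2.
(1 + z + z^2 + z^3 + z^4) has coefficients 1,1,1,1,1,0 for degrees 0…5.
[z^5] = 1·0 + 1·1 + 1·1 = 2.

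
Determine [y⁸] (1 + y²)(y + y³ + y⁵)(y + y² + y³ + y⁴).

(1 + y²) has coefficients 1,0,1 for degrees 0…2.
(y + y³ + y⁵) has coefficients 0,1,0,1,0,1,0,0,0 for degrees 0…8.
Finally multiplying by (y + y² + y³ + y⁴), the product of all factors after the first has coefficients 0,0,1,1,2,2,2,2,1 for degrees 0…8.
[y⁸] = 1·1 + 1·2 = 3.

3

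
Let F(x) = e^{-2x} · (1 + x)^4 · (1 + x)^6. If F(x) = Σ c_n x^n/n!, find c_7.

The EGF product rule gives c_7 = Σ_{k_1+k_2+k_3=7} C(7; k_1,k_2,k_3) · ∏ g_i(k_i), where e^{-2x} gives (-2)^k; (1+x)^4 gives the falling factorial (4)_k; (1+x)^6 gives the falling factorial (6)_k.
g_1(k) for k = 0…7: 1, -2, 4, -8, 16, -32, 64, -128.
g_2(k) for k = 0…7: 1, 4, 12, 24, 24, 0, 0, 0.
g_3(k) for k = 0…7: 1, 6, 30, 120, 360, 720, 720, 0.
First combine the last two factors: h(k) = Σ_j C(k,j)·g_2(j)·g_3(k−j) for k = 0…7: 1, 10, 90, 720, 5040, 30240, 151200, 604800.
c_7 = Σ_k C(7,k)·g_1(k)·h(7−k) = 1·1·604800 + 7·(-2)·151200 + 21·4·30240 + 35·(-8)·5040 + 35·16·720 + 21·(-32)·90 + 7·64·10 + 1·(-128)·1 = 604800 − 2116800 + 2540160 − 1411200 + 403200 − 60480 + 4480 − 128 = -35968.

-35968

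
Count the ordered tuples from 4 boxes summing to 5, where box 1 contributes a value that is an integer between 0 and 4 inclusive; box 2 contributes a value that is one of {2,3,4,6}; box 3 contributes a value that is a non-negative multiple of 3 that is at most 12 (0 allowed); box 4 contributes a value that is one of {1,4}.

The generating function for the choices is (1 + q + q^2 + q^3 + q^4)·(q^2 + q^3 + q^4 + q^6)·(1 + q^3 + q^6 + q^9 + q^12)·(q + q^4); the count is [q^5].
(1 + q + q^2 + q^3 + q^4) has coefficients 1,1,1,1,1 for degrees 0…4.
(q^2 + q^3 + q^4 + q^6) has coefficients 0,0,1,1,1,0 for degrees 0…5.
Multiplying by (1 + q^3 + q^6 + q^9 + q^12) gives running coefficients 0,0,1,1,1,1 for degrees 0…5.
Finally multiplying by (q + q^4), the product of all factors after the first has coefficients 0,0,0,1,1,1 for degrees 0…5.
[q^5] = 1·1 + 1·1 + 1·1 + 1·0 + 1·0 = 3.

3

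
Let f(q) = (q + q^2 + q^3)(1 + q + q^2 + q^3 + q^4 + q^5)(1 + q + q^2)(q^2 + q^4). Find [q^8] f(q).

17

(q + q^2 + q^3) has coefficients 0,1,1,1 for degrees 0…3.
(1 + q + q^2 + q^3 + q^4 + q^5) has coefficients 1,1,1,1,1,1,0,0,0 for degrees 0…8.
Multiplying by (1 + q + q^2) gives running coefficients 1,2,3,3,3,3,2,1,0 for degrees 0…8.
Finally multiplying by (q^2 + q^4), the product of all factors after the first has coefficients 0,0,1,2,4,5,6,6,5 for degrees 0…8.
[q^8] = 1·6 + 1·6 + 1·5 = 17.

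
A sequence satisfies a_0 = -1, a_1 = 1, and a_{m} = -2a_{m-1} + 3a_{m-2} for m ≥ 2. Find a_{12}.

The ordinary generating function has denominator 1 + 2q - 3q^2.
Iterating the recurrence: a_0,…,a_{12} = -1, 1, -5, 13, -41, 121, -365, 1093, -3281, 9841, -29525, 88573, -265721.

-265721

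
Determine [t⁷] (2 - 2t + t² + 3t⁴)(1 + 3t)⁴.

324

(2 - 2t + t² + 3t⁴) has coefficients 2,-2,1,0,3 for degrees 0…4.
(1 + 3t)⁴ has coefficients 1,12,54,108,81,0,0,0 for degrees 0…7.
[t⁷] = 2·0 − 2·0 + 1·0 + 3·108 = 324.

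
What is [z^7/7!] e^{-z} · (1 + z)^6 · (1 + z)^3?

The EGF product rule gives c_7 = Σ_{k_1+k_2+k_3=7} C(7; k_1,k_2,k_3) · ∏ g_i(k_i), where e^{-z} gives (-1)^k; (1+z)^6 gives the falling factorial (6)_k; (1+z)^3 gives the falling factorial (3)_k.
g_1(k) for k = 0…7: 1, -1, 1, -1, 1, -1, 1, -1.
g_2(k) for k = 0…7: 1, 6, 30, 120, 360, 720, 720, 0.
g_3(k) for k = 0…7: 1, 3, 6, 6, 0, 0, 0, 0.
First combine the last two factors: h(k) = Σ_j C(k,j)·g_2(j)·g_3(k−j) for k = 0…7: 1, 9, 72, 504, 3024, 15120, 60480, 181440.
c_7 = Σ_k C(7,k)·g_1(k)·h(7−k) = 1·1·181440 + 7·(-1)·60480 + 21·1·15120 + 35·(-1)·3024 + 35·1·504 + 21·(-1)·72 + 7·1·9 + 1·(-1)·1 = 181440 − 423360 + 317520 − 105840 + 17640 − 1512 + 63 − 1 = -14050.

-14050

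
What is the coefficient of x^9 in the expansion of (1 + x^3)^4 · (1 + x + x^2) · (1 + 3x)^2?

94

(1 + x^3)^4 has coefficients 1,0,0,4,0,0,6,0,0,4 for degrees 0…9.
(1 + x + x^2) has coefficients 1,1,1,0,0,0,0,0,0,0 for degrees 0…9.
Finally multiplying by (1 + 3x)^2, the product of all factors after the first has coefficients 1,7,16,15,9,0,0,0,0,0 for degrees 0…9.
[x^9] = 1·0 + 4·0 + 6·15 + 4·1 = 94.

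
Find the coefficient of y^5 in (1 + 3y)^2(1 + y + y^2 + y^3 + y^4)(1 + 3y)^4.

3366

(1 + 3y)^2 has coefficients 1,6,9 for degrees 0…2.
(1 + y + y^2 + y^3 + y^4) has coefficients 1,1,1,1,1,0 for degrees 0…5.
Finally multiplying by (1 + 3y)^4, the product of all factors after the first has coefficients 1,13,67,175,256,255 for degrees 0…5.
[y^5] = 1·255 + 6·256 + 9·175 = 3366.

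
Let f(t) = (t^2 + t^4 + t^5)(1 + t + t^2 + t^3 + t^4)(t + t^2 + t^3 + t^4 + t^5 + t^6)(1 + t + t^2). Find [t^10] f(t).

(t^2 + t^4 + t^5) has coefficients 0,0,1,0,1,1 for degrees 0…5.
(1 + t + t^2 + t^3 + t^4) has coefficients 1,1,1,1,1,0,0,0,0,0,0 for degrees 0…10.
Multiplying by (t + t^2 + t^3 + t^4 + t^5 + t^6) gives running coefficients 0,1,2,3,4,5,5,4,3,2,1 for degrees 0…10.
Finally multiplying by (1 + t + t^2), the product of all factors after the first has coefficients 0,1,3,6,9,12,14,14,12,9,6 for degrees 0…10.
[t^10] = 1·12 + 1·14 + 1·12 = 38.

38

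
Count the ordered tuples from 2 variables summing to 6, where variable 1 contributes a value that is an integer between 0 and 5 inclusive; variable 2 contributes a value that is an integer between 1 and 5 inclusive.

5

The generating function for the choices is (1 + t + t^2 + t^3 + t^4 + t^5)·(t + t^2 + t^3 + t^4 + t^5); the count is [t^6].
(1 + t + t^2 + t^3 + t^4 + t^5) has coefficients 1,1,1,1,1,1 for degrees 0…5.
(t + t^2 + t^3 + t^4 + t^5) has coefficients 0,1,1,1,1,1,0 for degrees 0…6.
[t^6] = 1·0 + 1·1 + 1·1 + 1·1 + 1·1 + 1·1 = 5.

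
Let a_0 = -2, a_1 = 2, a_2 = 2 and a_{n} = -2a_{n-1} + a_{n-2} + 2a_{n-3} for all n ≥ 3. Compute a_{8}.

The ordinary generating function has denominator 1 + 2t - t^2 - 2t^3.
Iterating the recurrence: a_0,…,a_{8} = -2, 2, 2, -6, 18, -38, 82, -166, 338.

338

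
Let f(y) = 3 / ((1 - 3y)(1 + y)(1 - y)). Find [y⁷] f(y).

7380

The denominator gives the recurrence a_n = 3a_(n−1) + a_(n−2) − 3a_(n−3) for n ≥ 3; the numerator fixes a_0 = 3, a_1 = 9, a_2 = 30.
Iterating: 3, 9, 30, 90, 273, 819, 2460, 7380, so a_7 = 7380.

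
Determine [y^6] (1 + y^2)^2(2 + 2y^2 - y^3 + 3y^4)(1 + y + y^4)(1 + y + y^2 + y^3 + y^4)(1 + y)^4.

(1 + y^2)^2 has coefficients 1,0,2,0,1 for degrees 0…4.
(2 + 2y^2 - y^3 + 3y^4) has coefficients 2,0,2,-1,3,0,0 for degrees 0…6.
Multiplying by (1 + y + y^4) gives running coefficients 2,2,2,1,4,3,2 for degrees 0…6.
Multiplying by (1 + y + y^2 + y^3 + y^4) gives running coefficients 2,4,6,7,11,12,12 for degrees 0…6.
Finally multiplying by (1 + y)^4, the product of all factors after the first has coefficients 2,12,34,63,93,126,160 for degrees 0…6.
[y^6] = 1·160 + 2·93 + 1·34 = 380.

380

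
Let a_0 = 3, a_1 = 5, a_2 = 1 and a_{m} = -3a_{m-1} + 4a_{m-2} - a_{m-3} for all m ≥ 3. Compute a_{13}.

13183656

The ordinary generating function has denominator 1 + 3q - 4q^2 + q^3.
Iterating the recurrence: a_0,…,a_{13} = 3, 5, 1, 14, -43, 184, -738, 2993, -12115, 49055, -198618, 804189, -3256094, 13183656.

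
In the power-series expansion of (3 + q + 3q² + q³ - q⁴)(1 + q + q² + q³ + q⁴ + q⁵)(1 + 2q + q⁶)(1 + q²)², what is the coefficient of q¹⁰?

(3 + q + 3q² + q³ - q⁴) has coefficients 3,1,3,1,-1 for degrees 0…4.
(1 + q + q² + q³ + q⁴ + q⁵) has coefficients 1,1,1,1,1,1,0,0,0,0,0 for degrees 0…10.
Multiplying by (1 + 2q + q⁶) gives running coefficients 1,3,3,3,3,3,3,1,1,1,1 for degrees 0…10.
Finally multiplying by (1 + q²)², the product of all factors after the first has coefficients 1,3,5,9,10,12,12,10,10,6,6 for degrees 0…10.
[q¹⁰] = 3·6 + 1·6 + 3·10 + 1·10 − 1·12 = 52.

52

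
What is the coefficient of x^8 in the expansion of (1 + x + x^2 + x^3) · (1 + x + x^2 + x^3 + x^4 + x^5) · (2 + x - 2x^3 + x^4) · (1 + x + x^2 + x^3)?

(1 + x + x^2 + x^3) has coefficients 1,1,1,1 for degrees 0…3.
(1 + x + x^2 + x^3 + x^4 + x^5) has coefficients 1,1,1,1,1,1,0,0,0 for degrees 0…8.
Multiplying by (2 + x - 2x^3 + x^4) gives running coefficients 2,3,3,1,2,2,0,-1,-1 for degrees 0…8.
Finally multiplying by (1 + x + x^2 + x^3), the product of all factors after the first has coefficients 2,5,8,9,9,8,5,3,0 for degrees 0…8.
[x^8] = 1·0 + 1·3 + 1·5 + 1·8 = 16.

16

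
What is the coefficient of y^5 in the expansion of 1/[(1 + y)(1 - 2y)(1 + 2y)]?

-21

The denominator gives the recurrence a_n = −a_(n−1) + 4a_(n−2) + 4a_(n−3) for n ≥ 3; the numerator fixes a_0 = 1, a_1 = -1, a_2 = 5.
Iterating: 1, -1, 5, -5, 21, -21, so a_5 = -21.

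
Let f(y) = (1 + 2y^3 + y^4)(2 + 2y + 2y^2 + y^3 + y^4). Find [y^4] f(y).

(1 + 2y^3 + y^4) has coefficients 1,0,0,2,1 for degrees 0…4.
(2 + 2y + 2y^2 + y^3 + y^4) has coefficients 2,2,2,1,1 for degrees 0…4.
[y^4] = 1·1 + 2·2 + 1·2 = 7.

7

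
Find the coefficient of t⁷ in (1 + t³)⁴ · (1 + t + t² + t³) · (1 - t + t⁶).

(1 + t³)⁴ has coefficients 1,0,0,4,0,0,6,0 for degrees 0…7.
(1 + t + t² + t³) has coefficients 1,1,1,1,0,0,0,0 for degrees 0…7.
Finally multiplying by (1 - t + t⁶), the product of all factors after the first has coefficients 1,0,0,0,-1,0,1,1 for degrees 0…7.
[t⁷] = 1·1 + 4·(-1) + 6·0 = -3.

-3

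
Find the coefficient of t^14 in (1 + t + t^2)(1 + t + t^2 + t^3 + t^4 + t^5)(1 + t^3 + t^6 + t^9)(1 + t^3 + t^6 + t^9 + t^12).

24

(1 + t + t^2) has coefficients 1,1,1 for degrees 0…2.
(1 + t + t^2 + t^3 + t^4 + t^5) has coefficients 1,1,1,1,1,1,0,0,0,0,0,0,0,0,0 for degrees 0…14.
Multiplying by (1 + t^3 + t^6 + t^9) gives running coefficients 1,1,1,2,2,2,2,2,2,2,2,2,1,1,1 for degrees 0…14.
Finally multiplying by (1 + t^3 + t^6 + t^9 + t^12), the product of all factors after the first has coefficients 1,1,1,3,3,3,5,5,5,7,7,7,8,8,8 for degrees 0…14.
[t^14] = 1·8 + 1·8 + 1·8 = 24.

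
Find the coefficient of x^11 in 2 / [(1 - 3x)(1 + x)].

Partial fractions give a closed form: a_n = (3/2)·3^n + (1/2)·(-1)^n.
At n = 11: a_11 = 265720.

265720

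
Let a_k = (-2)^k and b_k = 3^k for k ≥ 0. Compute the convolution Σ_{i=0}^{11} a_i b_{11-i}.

105469

Write out a_i and b_{11-i} for i = 0,…,11 and sum the products.
Σ = 1·177147 − 2·59049 + 4·19683 − 8·6561 + 16·2187 − 32·729 + 64·243 − 128·81 + 256·27 − 512·9 + 1024·3 − 2048·1 = 105469.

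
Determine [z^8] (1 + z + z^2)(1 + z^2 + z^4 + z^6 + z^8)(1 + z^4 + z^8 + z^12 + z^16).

5

(1 + z + z^2) has coefficients 1,1,1 for degrees 0…2.
(1 + z^2 + z^4 + z^6 + z^8) has coefficients 1,0,1,0,1,0,1,0,1 for degrees 0…8.
Finally multiplying by (1 + z^4 + z^8 + z^12 + z^16), the product of all factors after the first has coefficients 1,0,1,0,2,0,2,0,3 for degrees 0…8.
[z^8] = 1·3 + 1·0 + 1·2 = 5.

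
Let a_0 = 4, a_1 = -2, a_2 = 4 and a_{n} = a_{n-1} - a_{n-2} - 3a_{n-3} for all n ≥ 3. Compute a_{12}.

-84

The ordinary generating function has denominator 1 - z + z^2 + 3z^3.
Iterating the recurrence: a_0,…,a_{12} = 4, -2, 4, -6, -4, -10, 12, 34, 52, -18, -172, -310, -84.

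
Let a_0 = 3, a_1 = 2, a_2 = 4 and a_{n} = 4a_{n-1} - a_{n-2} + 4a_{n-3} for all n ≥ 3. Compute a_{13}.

The ordinary generating function has denominator 1 - 4z + z^2 - 4z^3.
Iterating the recurrence: a_0,…,a_{13} = 3, 2, 4, 26, 108, 422, 1684, 6746, 26988, 107942, 431764, 1727066, 6908268, 27633062.

27633062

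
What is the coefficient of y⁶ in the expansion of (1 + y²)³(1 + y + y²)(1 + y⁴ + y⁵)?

(1 + y²)³ has coefficients 1,0,3,0,3,0,1 for degrees 0…6.
(1 + y + y²) has coefficients 1,1,1,0,0,0,0 for degrees 0…6.
Finally multiplying by (1 + y⁴ + y⁵), the product of all factors after the first has coefficients 1,1,1,0,1,2,2 for degrees 0…6.
[y⁶] = 1·2 + 3·1 + 3·1 + 1·1 = 9.

9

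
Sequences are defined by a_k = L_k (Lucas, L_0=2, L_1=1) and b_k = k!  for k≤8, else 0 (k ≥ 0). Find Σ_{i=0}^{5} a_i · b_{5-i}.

308

This is [x^5] in the product of the two ordinary generating functions.
Σ = 2·120 + 1·24 + 3·6 + 4·2 + 7·1 + 11·1 = 308.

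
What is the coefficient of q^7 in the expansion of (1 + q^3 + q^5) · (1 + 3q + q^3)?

(1 + q^3 + q^5) has coefficients 1,0,0,1,0,1 for degrees 0…5.
(1 + 3q + q^3) has coefficients 1,3,0,1,0,0,0,0 for degrees 0…7.
[q^7] = 1·0 + 1·0 + 1·0 = 0.

0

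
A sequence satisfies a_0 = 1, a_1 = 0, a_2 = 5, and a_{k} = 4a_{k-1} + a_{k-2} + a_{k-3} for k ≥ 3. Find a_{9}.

The ordinary generating function has denominator 1 - 4q - q^2 - q^3.
Iterating the recurrence: a_0,…,a_{9} = 1, 0, 5, 21, 89, 382, 1638, 7023, 30112, 129109.

129109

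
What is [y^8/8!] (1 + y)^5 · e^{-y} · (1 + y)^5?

-168919

The EGF product rule gives c_8 = Σ_{k_1+k_2+k_3=8} C(8; k_1,k_2,k_3) · ∏ g_i(k_i), where (1+y)^5 gives the falling factorial (5)_k; e^{-y} gives (-1)^k; (1+y)^5 gives the falling factorial (5)_k.
g_1(k) for k = 0…8: 1, 5, 20, 60, 120, 120, 0, 0, 0.
g_2(k) for k = 0…8: 1, -1, 1, -1, 1, -1, 1, -1, 1.
g_3(k) for k = 0…8: 1, 5, 20, 60, 120, 120, 0, 0, 0.
First combine the last two factors: h(k) = Σ_j C(k,j)·g_2(j)·g_3(k−j) for k = 0…8: 1, 4, 11, 14, -19, -56, 151, 34, -1159.
c_8 = Σ_k C(8,k)·g_1(k)·h(8−k) = 1·1·(-1159) + 8·5·34 + 28·20·151 + 56·60·(-56) + 70·120·(-19) + 56·120·14 = −1159 + 1360 + 84560 − 188160 − 159600 + 94080 = -168919.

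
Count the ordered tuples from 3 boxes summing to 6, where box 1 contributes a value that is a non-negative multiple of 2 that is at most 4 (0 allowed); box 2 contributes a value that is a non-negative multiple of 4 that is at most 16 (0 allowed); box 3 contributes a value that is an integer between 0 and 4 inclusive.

4

The generating function for the choices is (1 + x^2 + x^4)·(1 + x^4 + x^8 + x^12 + x^16)·(1 + x + x^2 + x^3 + x^4); the count is [x^6].
(1 + x^2 + x^4) has coefficients 1,0,1,0,1 for degrees 0…4.
(1 + x^4 + x^8 + x^12 + x^16) has coefficients 1,0,0,0,1,0,0 for degrees 0…6.
Finally multiplying by (1 + x + x^2 + x^3 + x^4), the product of all factors after the first has coefficients 1,1,1,1,2,1,1 for degrees 0…6.
[x^6] = 1·1 + 1·2 + 1·1 = 4.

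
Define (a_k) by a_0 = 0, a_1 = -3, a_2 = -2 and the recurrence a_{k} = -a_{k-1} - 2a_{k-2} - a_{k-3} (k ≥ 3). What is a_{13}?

The ordinary generating function has denominator 1 + z + 2z^2 + z^3.
Iterating the recurrence: a_0,…,a_{13} = 0, -3, -2, 8, -1, -13, 7, 20, -21, -26, 48, 25, -95, -3.

-3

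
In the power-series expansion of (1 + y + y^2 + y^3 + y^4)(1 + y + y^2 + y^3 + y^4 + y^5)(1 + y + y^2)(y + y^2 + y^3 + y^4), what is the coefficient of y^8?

52

(1 + y + y^2 + y^3 + y^4) has coefficients 1,1,1,1,1 for degrees 0…4.
(1 + y + y^2 + y^3 + y^4 + y^5) has coefficients 1,1,1,1,1,1,0,0,0 for degrees 0…8.
Multiplying by (1 + y + y^2) gives running coefficients 1,2,3,3,3,3,2,1,0 for degrees 0…8.
Finally multiplying by (y + y^2 + y^3 + y^4), the product of all factors after the first has coefficients 0,1,3,6,9,11,12,11,9 for degrees 0…8.
[y^8] = 1·9 + 1·11 + 1·12 + 1·11 + 1·9 = 52.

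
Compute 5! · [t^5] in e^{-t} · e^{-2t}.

-243

The EGF product rule gives c_5 = Σ_{k_1+k_2=5} C(5; k_1,k_2) · ∏ g_i(k_i), where e^{-t} gives (-1)^k; e^{-2t} gives (-2)^k.
g_1(k) for k = 0…5: 1, -1, 1, -1, 1, -1.
g_2(k) for k = 0…5: 1, -2, 4, -8, 16, -32.
c_5 = Σ_k C(5,k)·g_1(k)·g_2(5−k) = 1·1·(-32) + 5·(-1)·16 + 10·1·(-8) + 10·(-1)·4 + 5·1·(-2) + 1·(-1)·1 = −32 − 80 − 80 − 40 − 10 − 1 = -243.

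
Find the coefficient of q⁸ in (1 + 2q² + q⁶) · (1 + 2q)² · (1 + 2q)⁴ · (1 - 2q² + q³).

-390

(1 + 2q² + q⁶) has coefficients 1,0,2,0,0,0,1 for degrees 0…6.
(1 + 2q)² has coefficients 1,4,4,0,0,0,0,0,0 for degrees 0…8.
Multiplying by (1 + 2q)⁴ gives running coefficients 1,12,60,160,240,192,64,0,0 for degrees 0…8.
Finally multiplying by (1 - 2q² + q³), the product of all factors after the first has coefficients 1,12,58,137,132,-68,-256,-144,64 for degrees 0…8.
[q⁸] = 1·64 + 2·(-256) + 1·58 = -390.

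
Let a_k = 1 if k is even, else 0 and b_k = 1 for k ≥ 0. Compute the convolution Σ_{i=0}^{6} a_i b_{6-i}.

This is [x^6] in the product of the two ordinary generating functions.
Σ = 1·1 + 0·1 + 1·1 + 0·1 + 1·1 + 0·1 + 1·1 = 4.

4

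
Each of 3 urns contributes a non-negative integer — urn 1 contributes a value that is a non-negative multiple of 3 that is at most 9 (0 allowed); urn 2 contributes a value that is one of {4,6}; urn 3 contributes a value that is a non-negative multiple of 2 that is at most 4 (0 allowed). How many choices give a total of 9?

The generating function for the choices is (1 + q³ + q⁶ + q⁹)·(q⁴ + q⁶)·(1 + q² + q⁴); the count is [q⁹].
(1 + q³ + q⁶ + q⁹) has coefficients 1,0,0,1,0,0,1,0,0,1 for degrees 0…9.
(q⁴ + q⁶) has coefficients 0,0,0,0,1,0,1,0,0,0 for degrees 0…9.
Finally multiplying by (1 + q² + q⁴), the product of all factors after the first has coefficients 0,0,0,0,1,0,2,0,2,0 for degrees 0…9.
[q⁹] = 1·0 + 1·2 + 1·0 + 1·0 = 2.

2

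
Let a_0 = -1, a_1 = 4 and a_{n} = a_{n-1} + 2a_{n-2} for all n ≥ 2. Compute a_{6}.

The ordinary generating function has denominator 1 - t - 2t^2.
Iterating the recurrence: a_0,…,a_{6} = -1, 4, 2, 10, 14, 34, 62.

62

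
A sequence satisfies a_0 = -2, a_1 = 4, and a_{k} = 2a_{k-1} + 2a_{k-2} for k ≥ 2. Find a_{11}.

The ordinary generating function has denominator 1 - 2y - 2y^2.
Iterating the recurrence: a_0,…,a_{11} = -2, 4, 4, 16, 40, 112, 304, 832, 2272, 6208, 16960, 46336.

46336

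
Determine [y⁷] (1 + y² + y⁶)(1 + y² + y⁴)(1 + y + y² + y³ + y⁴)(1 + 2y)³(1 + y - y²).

(1 + y² + y⁶) has coefficients 1,0,1,0,0,0,1 for degrees 0…6.
(1 + y² + y⁴) has coefficients 1,0,1,0,1,0,0,0 for degrees 0…7.
Multiplying by (1 + y + y² + y³ + y⁴) gives running coefficients 1,1,2,2,3,2,2,1 for degrees 0…7.
Multiplying by (1 + 2y)³ gives running coefficients 1,7,20,34,47,60,66,61 for degrees 0…7.
Finally multiplying by (1 + y - y²), the product of all factors after the first has coefficients 1,8,26,47,61,73,79,67 for degrees 0…7.
[y⁷] = 1·67 + 1·73 + 1·8 = 148.

148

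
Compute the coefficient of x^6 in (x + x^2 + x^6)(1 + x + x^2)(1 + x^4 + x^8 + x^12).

(x + x^2 + x^6) has coefficients 0,1,1,0,0,0,1 for degrees 0…6.
(1 + x + x^2) has coefficients 1,1,1,0,0,0,0 for degrees 0…6.
Finally multiplying by (1 + x^4 + x^8 + x^12), the product of all factors after the first has coefficients 1,1,1,0,1,1,1 for degrees 0…6.
[x^6] = 1·1 + 1·1 + 1·1 = 3.

3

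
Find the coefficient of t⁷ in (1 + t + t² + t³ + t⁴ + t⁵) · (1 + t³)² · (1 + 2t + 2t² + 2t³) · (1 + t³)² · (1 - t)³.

(1 + t + t² + t³ + t⁴ + t⁵) has coefficients 1,1,1,1,1,1 for degrees 0…5.
(1 + t³)² has coefficients 1,0,0,2,0,0,1,0 for degrees 0…7.
Multiplying by (1 + 2t + 2t² + 2t³) gives running coefficients 1,2,2,4,4,4,5,2 for degrees 0…7.
Multiplying by (1 + t³)² gives running coefficients 1,2,2,6,8,8,14,12 for degrees 0…7.
Finally multiplying by (1 - t)³, the product of all factors after the first has coefficients 1,-1,-1,5,-6,0,8,-14 for degrees 0…7.
[t⁷] = 1·(-14) + 1·8 + 1·0 + 1·(-6) + 1·5 + 1·(-1) = -8.

-8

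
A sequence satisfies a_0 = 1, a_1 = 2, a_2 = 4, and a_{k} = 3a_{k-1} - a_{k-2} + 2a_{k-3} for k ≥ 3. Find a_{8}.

The ordinary generating function has denominator 1 - 3y + y^2 - 2y^3.
Iterating the recurrence: a_0,…,a_{8} = 1, 2, 4, 12, 36, 104, 300, 868, 2512.

2512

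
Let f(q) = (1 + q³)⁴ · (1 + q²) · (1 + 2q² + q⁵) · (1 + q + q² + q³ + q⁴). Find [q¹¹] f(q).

69

(1 + q³)⁴ has coefficients 1,0,0,4,0,0,6,0,0,4,0,0 for degrees 0…11.
(1 + q²) has coefficients 1,0,1,0,0,0,0,0,0,0,0,0 for degrees 0…11.
Multiplying by (1 + 2q² + q⁵) gives running coefficients 1,0,3,0,2,1,0,1,0,0,0,0 for degrees 0…11.
Finally multiplying by (1 + q + q² + q³ + q⁴), the product of all factors after the first has coefficients 1,1,4,4,6,6,6,4,4,2,1,1 for degrees 0…11.
[q¹¹] = 1·1 + 4·4 + 6·6 + 4·4 = 69.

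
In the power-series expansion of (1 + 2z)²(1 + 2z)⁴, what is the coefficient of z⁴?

240

(1 + 2z)² has coefficients 1,4,4 for degrees 0…2.
(1 + 2z)⁴ has coefficients 1,8,24,32,16 for degrees 0…4.
[z⁴] = 1·16 + 4·32 + 4·24 = 240.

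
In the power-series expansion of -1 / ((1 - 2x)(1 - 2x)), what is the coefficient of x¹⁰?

-11264

The denominator gives the recurrence a_n = 4a_(n−1) − 4a_(n−2) for n ≥ 2; the numerator fixes a_0 = -1, a_1 = -4.
Iterating: -1, -4, -12, -32, -80, -192, -448, -1024, -2304, -5120, -11264, so a_10 = -11264.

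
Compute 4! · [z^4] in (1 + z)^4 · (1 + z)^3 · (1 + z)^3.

5040

The EGF product rule gives c_4 = Σ_{k_1+k_2+k_3=4} C(4; k_1,k_2,k_3) · ∏ g_i(k_i), where (1+z)^4 gives the falling factorial (4)_k; (1+z)^3 gives the falling factorial (3)_k; (1+z)^3 gives the falling factorial (3)_k.
g_1(k) for k = 0…4: 1, 4, 12, 24, 24.
g_2(k) for k = 0…4: 1, 3, 6, 6, 0.
g_3(k) for k = 0…4: 1, 3, 6, 6, 0.
First combine the last two factors: h(k) = Σ_j C(k,j)·g_2(j)·g_3(k−j) for k = 0…4: 1, 6, 30, 120, 360.
c_4 = Σ_k C(4,k)·g_1(k)·h(4−k) = 1·1·360 + 4·4·120 + 6·12·30 + 4·24·6 + 1·24·1 = 360 + 1920 + 2160 + 576 + 24 = 5040.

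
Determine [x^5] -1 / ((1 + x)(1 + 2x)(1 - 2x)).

21

Partial fractions give a closed form: a_n = (1/3)·(-1)^n + (-1)·(-2)^n + (-1/3)·2^n.
At n = 5: a_5 = 21.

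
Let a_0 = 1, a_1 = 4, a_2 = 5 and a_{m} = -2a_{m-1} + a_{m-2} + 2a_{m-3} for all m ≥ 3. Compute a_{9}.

-676

The ordinary generating function has denominator 1 + 2y - y^2 - 2y^3.
Iterating the recurrence: a_0,…,a_{9} = 1, 4, 5, -4, 21, -36, 85, -164, 341, -676.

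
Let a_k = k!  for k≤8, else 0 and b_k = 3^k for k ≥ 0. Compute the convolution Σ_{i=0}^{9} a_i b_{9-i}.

236304

Write out a_i and b_{9-i} for i = 0,…,9 and sum the products.
Σ = 1·19683 + 1·6561 + 2·2187 + 6·729 + 24·243 + 120·81 + 720·27 + 5040·9 + 40320·3 + 0·1 = 236304.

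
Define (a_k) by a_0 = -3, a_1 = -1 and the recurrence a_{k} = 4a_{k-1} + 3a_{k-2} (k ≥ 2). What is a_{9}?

-559585

The ordinary generating function has denominator 1 - 4q - 3q^2.
Iterating the recurrence: a_0,…,a_{9} = -3, -1, -13, -55, -259, -1201, -5581, -25927, -120451, -559585.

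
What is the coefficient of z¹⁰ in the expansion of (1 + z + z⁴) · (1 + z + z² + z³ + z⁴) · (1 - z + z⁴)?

(1 + z + z⁴) has coefficients 1,1,0,0,1 for degrees 0…4.
(1 + z + z² + z³ + z⁴) has coefficients 1,1,1,1,1,0,0,0,0,0,0 for degrees 0…10.
Finally multiplying by (1 - z + z⁴), the product of all factors after the first has coefficients 1,0,0,0,1,0,1,1,1,0,0 for degrees 0…10.
[z¹⁰] = 1·0 + 1·0 + 1·1 = 1.

1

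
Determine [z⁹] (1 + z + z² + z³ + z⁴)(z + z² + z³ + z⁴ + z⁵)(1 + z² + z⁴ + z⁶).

12

(1 + z + z² + z³ + z⁴) has coefficients 1,1,1,1,1 for degrees 0…4.
(z + z² + z³ + z⁴ + z⁵) has coefficients 0,1,1,1,1,1,0,0,0,0 for degrees 0…9.
Finally multiplying by (1 + z² + z⁴ + z⁶), the product of all factors after the first has coefficients 0,1,1,2,2,3,2,3,2,2 for degrees 0…9.
[z⁹] = 1·2 + 1·2 + 1·3 + 1·2 + 1·3 = 12.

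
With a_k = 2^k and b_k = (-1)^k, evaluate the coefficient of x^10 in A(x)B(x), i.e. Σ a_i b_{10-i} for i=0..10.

683

This is [x^10] in the product of the two ordinary generating functions.
Σ = 1·1 + 2·(-1) + 4·1 + 8·(-1) + 16·1 + 32·(-1) + 64·1 + 128·(-1) + 256·1 + 512·(-1) + 1024·1 = 683.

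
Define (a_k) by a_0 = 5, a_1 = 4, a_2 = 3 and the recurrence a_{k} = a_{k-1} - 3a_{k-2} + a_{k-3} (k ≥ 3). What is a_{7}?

2

The ordinary generating function has denominator 1 - x + 3x^2 - x^3.
Iterating the recurrence: a_0,…,a_{7} = 5, 4, 3, -4, -9, 6, 29, 2.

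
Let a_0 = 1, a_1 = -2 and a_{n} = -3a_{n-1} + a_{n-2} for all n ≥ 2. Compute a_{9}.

The ordinary generating function has denominator 1 + 3z - z^2.
Iterating the recurrence: a_0,…,a_{9} = 1, -2, 7, -23, 76, -251, 829, -2738, 9043, -29867.

-29867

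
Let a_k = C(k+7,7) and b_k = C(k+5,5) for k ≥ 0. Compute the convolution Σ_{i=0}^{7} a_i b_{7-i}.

Write out a_i and b_{7-i} for i = 0,…,7 and sum the products.
Σ = 1·792 + 8·462 + 36·252 + 120·126 + 330·56 + 792·21 + 1716·6 + 3432·1 = 77520.

77520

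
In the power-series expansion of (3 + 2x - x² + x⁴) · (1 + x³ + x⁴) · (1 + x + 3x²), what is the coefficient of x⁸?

-1

(3 + 2x - x² + x⁴) has coefficients 3,2,-1,0,1 for degrees 0…4.
(1 + x³ + x⁴) has coefficients 1,0,0,1,1,0,0,0,0 for degrees 0…8.
Finally multiplying by (1 + x + 3x²), the product of all factors after the first has coefficients 1,1,3,1,2,4,3,0,0 for degrees 0…8.
[x⁸] = 3·0 + 2·0 − 1·3 + 1·2 = -1.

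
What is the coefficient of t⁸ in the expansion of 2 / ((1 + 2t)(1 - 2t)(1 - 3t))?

23210

The denominator gives the recurrence a_n = 3a_(n−1) + 4a_(n−2) − 12a_(n−3) for n ≥ 3; the numerator fixes a_0 = 2, a_1 = 6, a_2 = 26.
Iterating: 2, 6, 26, 78, 266, 798, 2522, 7566, 23210, so a_8 = 23210.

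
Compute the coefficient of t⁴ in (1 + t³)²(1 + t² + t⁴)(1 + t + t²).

(1 + t³)² has coefficients 1,0,0,2,0 for degrees 0…4.
(1 + t² + t⁴) has coefficients 1,0,1,0,1 for degrees 0…4.
Finally multiplying by (1 + t + t²), the product of all factors after the first has coefficients 1,1,2,1,2 for degrees 0…4.
[t⁴] = 1·2 + 2·1 = 4.

4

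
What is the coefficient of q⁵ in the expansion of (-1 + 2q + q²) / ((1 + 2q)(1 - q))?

The denominator gives the recurrence a_n = −a_(n−1) + 2a_(n−2) for n ≥ 3; the numerator fixes a_0 = -1, a_1 = 3, a_2 = -4.
Iterating: -1, 3, -4, 10, -18, 38, so a_5 = 38.

38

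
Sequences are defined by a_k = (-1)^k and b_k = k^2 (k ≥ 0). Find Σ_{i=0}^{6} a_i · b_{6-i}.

21

Write out a_i and b_{6-i} for i = 0,…,6 and sum the products.
Σ = 1·36 − 1·25 + 1·16 − 1·9 + 1·4 − 1·1 + 1·0 = 21.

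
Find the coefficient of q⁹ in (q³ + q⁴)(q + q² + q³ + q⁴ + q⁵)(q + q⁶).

(q³ + q⁴) has coefficients 0,0,0,1,1 for degrees 0…4.
(q + q² + q³ + q⁴ + q⁵) has coefficients 0,1,1,1,1,1,0,0,0,0 for degrees 0…9.
Finally multiplying by (q + q⁶), the product of all factors after the first has coefficients 0,0,1,1,1,1,1,1,1,1 for degrees 0…9.
[q⁹] = 1·1 + 1·1 = 2.

2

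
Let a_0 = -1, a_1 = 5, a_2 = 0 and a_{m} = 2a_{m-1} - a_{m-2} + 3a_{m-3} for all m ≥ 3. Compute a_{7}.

-31

The ordinary generating function has denominator 1 - 2z + z^2 - 3z^3.
Iterating the recurrence: a_0,…,a_{7} = -1, 5, 0, -8, -1, 6, -11, -31.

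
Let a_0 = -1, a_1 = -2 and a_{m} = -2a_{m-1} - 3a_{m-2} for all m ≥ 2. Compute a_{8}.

The ordinary generating function has denominator 1 + 2z + 3z^2.
Iterating the recurrence: a_0,…,a_{8} = -1, -2, 7, -8, -5, 34, -53, 4, 151.

151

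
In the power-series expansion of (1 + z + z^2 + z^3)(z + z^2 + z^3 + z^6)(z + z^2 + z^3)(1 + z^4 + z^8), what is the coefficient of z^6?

(1 + z + z^2 + z^3) has coefficients 1,1,1,1 for degrees 0…3.
(z + z^2 + z^3 + z^6) has coefficients 0,1,1,1,0,0,1 for degrees 0…6.
Multiplying by (z + z^2 + z^3) gives running coefficients 0,0,1,2,3,2,1 for degrees 0…6.
Finally multiplying by (1 + z^4 + z^8), the product of all factors after the first has coefficients 0,0,1,2,3,2,2 for degrees 0…6.
[z^6] = 1·2 + 1·2 + 1·3 + 1·2 = 9.

9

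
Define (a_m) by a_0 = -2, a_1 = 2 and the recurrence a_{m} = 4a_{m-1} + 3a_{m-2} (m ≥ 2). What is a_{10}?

The ordinary generating function has denominator 1 - 4x - 3x^2.
Iterating the recurrence: a_0,…,a_{10} = -2, 2, 2, 14, 62, 290, 1346, 6254, 29054, 134978, 627074.

627074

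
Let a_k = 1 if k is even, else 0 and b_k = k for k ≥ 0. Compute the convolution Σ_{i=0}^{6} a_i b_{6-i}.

12

This is [x^6] in the product of the two ordinary generating functions.
Σ = 1·6 + 0·5 + 1·4 + 0·3 + 1·2 + 0·1 + 1·0 = 12.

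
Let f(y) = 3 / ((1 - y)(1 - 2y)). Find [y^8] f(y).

1533

Partial fractions give a closed form: a_n = (-3)·1^n + (6)·2^n.
At n = 8: a_8 = 1533.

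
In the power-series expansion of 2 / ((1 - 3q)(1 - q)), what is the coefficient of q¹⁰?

The denominator gives the recurrence a_n = 4a_(n−1) − 3a_(n−2) for n ≥ 2; the numerator fixes a_0 = 2, a_1 = 8.
Iterating: 2, 8, 26, 80, 242, 728, 2186, 6560, 19682, 59048, 177146, so a_10 = 177146.

177146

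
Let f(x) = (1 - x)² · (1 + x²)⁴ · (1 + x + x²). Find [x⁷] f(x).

-10

(1 - x)² has coefficients 1,-2,1 for degrees 0…2.
(1 + x²)⁴ has coefficients 1,0,4,0,6,0,4,0 for degrees 0…7.
Finally multiplying by (1 + x + x²), the product of all factors after the first has coefficients 1,1,5,4,10,6,10,4 for degrees 0…7.
[x⁷] = 1·4 − 2·10 + 1·6 = -10.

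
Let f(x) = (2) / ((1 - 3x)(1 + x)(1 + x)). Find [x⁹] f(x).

The denominator gives the recurrence a_n = a_(n−1) + 5a_(n−2) + 3a_(n−3) for n ≥ 3; the numerator fixes a_0 = 2, a_1 = 2, a_2 = 12.
Iterating: 2, 2, 12, 28, 94, 270, 824, 2456, 7386, 22138, so a_9 = 22138.

22138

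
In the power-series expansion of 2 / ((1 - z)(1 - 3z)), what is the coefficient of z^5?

Partial fractions give a closed form: a_n = (-1)·1^n + (3)·3^n.
At n = 5: a_5 = 728.

728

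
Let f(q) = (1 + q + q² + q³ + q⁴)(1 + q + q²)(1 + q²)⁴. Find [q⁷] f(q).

(1 + q + q² + q³ + q⁴) has coefficients 1,1,1,1,1 for degrees 0…4.
(1 + q + q²) has coefficients 1,1,1,0,0,0,0,0 for degrees 0…7.
Finally multiplying by (1 + q²)⁴, the product of all factors after the first has coefficients 1,1,5,4,10,6,10,4 for degrees 0…7.
[q⁷] = 1·4 + 1·10 + 1·6 + 1·10 + 1·4 = 34.

34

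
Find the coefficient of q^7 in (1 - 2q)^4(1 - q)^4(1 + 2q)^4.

(1 - 2q)^4 has coefficients 1,-8,24,-32,16 for degrees 0…4.
(1 - q)^4 has coefficients 1,-4,6,-4,1,0,0,0 for degrees 0…7.
Finally multiplying by (1 + 2q)^4, the product of all factors after the first has coefficients 1,4,-2,-20,1,40,-8,-32 for degrees 0…7.
[q^7] = 1·(-32) − 8·(-8) + 24·40 − 32·1 + 16·(-20) = 640.

640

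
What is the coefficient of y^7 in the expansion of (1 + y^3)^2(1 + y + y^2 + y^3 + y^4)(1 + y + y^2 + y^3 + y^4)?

14

(1 + y^3)^2 has coefficients 1,0,0,2,0,0,1 for degrees 0…6.
(1 + y + y^2 + y^3 + y^4) has coefficients 1,1,1,1,1,0,0,0 for degrees 0…7.
Finally multiplying by (1 + y + y^2 + y^3 + y^4), the product of all factors after the first has coefficients 1,2,3,4,5,4,3,2 for degrees 0…7.
[y^7] = 1·2 + 2·5 + 1·2 = 14.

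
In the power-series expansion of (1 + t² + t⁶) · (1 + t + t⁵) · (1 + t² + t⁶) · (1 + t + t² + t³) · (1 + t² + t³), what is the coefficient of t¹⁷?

(1 + t² + t⁶) has coefficients 1,0,1,0,0,0,1 for degrees 0…6.
(1 + t + t⁵) has coefficients 1,1,0,0,0,1,0,0,0,0,0,0,0,0,0,0,0,0 for degrees 0…17.
Multiplying by (1 + t² + t⁶) gives running coefficients 1,1,1,1,0,1,1,2,0,0,0,1,0,0,0,0,0,0 for degrees 0…17.
Multiplying by (1 + t + t² + t³) gives running coefficients 1,2,3,4,3,3,3,4,4,3,2,1,1,1,1,0,0,0 for degrees 0…17.
Finally multiplying by (1 + t² + t³), the product of all factors after the first has coefficients 1,2,4,7,8,10,10,10,10,10,10,8,6,4,3,2,2,1 for degrees 0…17.
[t¹⁷] = 1·1 + 1·2 + 1·8 = 11.

11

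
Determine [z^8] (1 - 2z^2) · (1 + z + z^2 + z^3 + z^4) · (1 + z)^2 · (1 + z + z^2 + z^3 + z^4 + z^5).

(1 - 2z^2) has coefficients 1,0,-2 for degrees 0…2.
(1 + z + z^2 + z^3 + z^4) has coefficients 1,1,1,1,1,0,0,0,0 for degrees 0…8.
Multiplying by (1 + z)^2 gives running coefficients 1,3,4,4,4,3,1,0,0 for degrees 0…8.
Finally multiplying by (1 + z + z^2 + z^3 + z^4 + z^5), the product of all factors after the first has coefficients 1,4,8,12,16,19,19,16,12 for degrees 0…8.
[z^8] = 1·12 − 2·19 = -26.

-26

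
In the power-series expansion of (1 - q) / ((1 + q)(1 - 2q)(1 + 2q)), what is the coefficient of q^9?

Partial fractions give a closed form: a_n = (-2/3)·(-1)^n + (1/6)·2^n + (3/2)·(-2)^n.
At n = 9: a_9 = -682.

-682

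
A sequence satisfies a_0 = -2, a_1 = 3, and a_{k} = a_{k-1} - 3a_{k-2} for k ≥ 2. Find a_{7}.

135

The ordinary generating function has denominator 1 - q + 3q^2.
Iterating the recurrence: a_0,…,a_{7} = -2, 3, 9, 0, -27, -27, 54, 135.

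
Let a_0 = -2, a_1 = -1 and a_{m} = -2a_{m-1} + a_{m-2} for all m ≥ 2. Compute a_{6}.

12

The ordinary generating function has denominator 1 + 2y - y^2.
Iterating the recurrence: a_0,…,a_{6} = -2, -1, 0, -1, 2, -5, 12.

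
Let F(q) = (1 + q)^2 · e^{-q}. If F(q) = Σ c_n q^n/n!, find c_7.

The EGF product rule gives c_7 = Σ_{k_1+k_2=7} C(7; k_1,k_2) · ∏ g_i(k_i), where (1+q)^2 gives the falling factorial (2)_k; e^{-q} gives (-1)^k.
g_1(k) for k = 0…7: 1, 2, 2, 0, 0, 0, 0, 0.
g_2(k) for k = 0…7: 1, -1, 1, -1, 1, -1, 1, -1.
c_7 = Σ_k C(7,k)·g_1(k)·g_2(7−k) = 1·1·(-1) + 7·2·1 + 21·2·(-1) = −1 + 14 − 42 = -29.

-29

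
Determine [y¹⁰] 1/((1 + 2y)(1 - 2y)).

1024

Partial fractions give a closed form: a_n = (1/2)·(-2)^n + (1/2)·2^n.
At n = 10: a_10 = 1024.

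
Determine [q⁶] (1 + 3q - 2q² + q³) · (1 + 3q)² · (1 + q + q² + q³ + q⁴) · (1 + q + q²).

124

(1 + 3q - 2q² + q³) has coefficients 1,3,-2,1 for degrees 0…3.
(1 + 3q)² has coefficients 1,6,9,0,0,0,0 for degrees 0…6.
Multiplying by (1 + q + q² + q³ + q⁴) gives running coefficients 1,7,16,16,16,15,9 for degrees 0…6.
Finally multiplying by (1 + q + q²), the product of all factors after the first has coefficients 1,8,24,39,48,47,40 for degrees 0…6.
[q⁶] = 1·40 + 3·47 − 2·48 + 1·39 = 124.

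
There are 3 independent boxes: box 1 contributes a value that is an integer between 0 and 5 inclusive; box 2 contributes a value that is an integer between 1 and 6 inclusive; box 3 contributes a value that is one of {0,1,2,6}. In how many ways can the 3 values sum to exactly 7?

The generating function for the choices is (1 + x + x² + x³ + x⁴ + x⁵)·(x + x² + x³ + x⁴ + x⁵ + x⁶)·(1 + x + x² + x⁶); the count is [x⁷].
(1 + x + x² + x³ + x⁴ + x⁵) has coefficients 1,1,1,1,1,1 for degrees 0…5.
(x + x² + x³ + x⁴ + x⁵ + x⁶) has coefficients 0,1,1,1,1,1,1,0 for degrees 0…7.
Finally multiplying by (1 + x + x² + x⁶), the product of all factors after the first has coefficients 0,1,2,3,3,3,3,3 for degrees 0…7.
[x⁷] = 1·3 + 1·3 + 1·3 + 1·3 + 1·3 + 1·2 = 17.

17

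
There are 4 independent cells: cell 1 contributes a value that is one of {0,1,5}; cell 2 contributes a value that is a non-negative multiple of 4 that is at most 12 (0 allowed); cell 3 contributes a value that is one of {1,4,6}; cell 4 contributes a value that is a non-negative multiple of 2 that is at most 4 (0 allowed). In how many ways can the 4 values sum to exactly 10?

The generating function for the choices is (1 + x + x^5)·(1 + x^4 + x^8 + x^12)·(x + x^4 + x^6)·(1 + x^2 + x^4); the count is [x^10].
(1 + x + x^5) has coefficients 1,1,0,0,0,1 for degrees 0…5.
(1 + x^4 + x^8 + x^12) has coefficients 1,0,0,0,1,0,0,0,1,0,0 for degrees 0…10.
Multiplying by (x + x^4 + x^6) gives running coefficients 0,1,0,0,1,1,1,0,1,1,1 for degrees 0…10.
Finally multiplying by (1 + x^2 + x^4), the product of all factors after the first has coefficients 0,1,0,1,1,2,2,1,3,2,3 for degrees 0…10.
[x^10] = 1·3 + 1·2 + 1·2 = 7.

7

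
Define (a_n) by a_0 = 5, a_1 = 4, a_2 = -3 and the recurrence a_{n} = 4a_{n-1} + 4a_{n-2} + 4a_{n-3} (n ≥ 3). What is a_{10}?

The ordinary generating function has denominator 1 - 4z - 4z^2 - 4z^3.
Iterating the recurrence: a_0,…,a_{10} = 5, 4, -3, 24, 100, 484, 2432, 12064, 59920, 297664, 1478592.

1478592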